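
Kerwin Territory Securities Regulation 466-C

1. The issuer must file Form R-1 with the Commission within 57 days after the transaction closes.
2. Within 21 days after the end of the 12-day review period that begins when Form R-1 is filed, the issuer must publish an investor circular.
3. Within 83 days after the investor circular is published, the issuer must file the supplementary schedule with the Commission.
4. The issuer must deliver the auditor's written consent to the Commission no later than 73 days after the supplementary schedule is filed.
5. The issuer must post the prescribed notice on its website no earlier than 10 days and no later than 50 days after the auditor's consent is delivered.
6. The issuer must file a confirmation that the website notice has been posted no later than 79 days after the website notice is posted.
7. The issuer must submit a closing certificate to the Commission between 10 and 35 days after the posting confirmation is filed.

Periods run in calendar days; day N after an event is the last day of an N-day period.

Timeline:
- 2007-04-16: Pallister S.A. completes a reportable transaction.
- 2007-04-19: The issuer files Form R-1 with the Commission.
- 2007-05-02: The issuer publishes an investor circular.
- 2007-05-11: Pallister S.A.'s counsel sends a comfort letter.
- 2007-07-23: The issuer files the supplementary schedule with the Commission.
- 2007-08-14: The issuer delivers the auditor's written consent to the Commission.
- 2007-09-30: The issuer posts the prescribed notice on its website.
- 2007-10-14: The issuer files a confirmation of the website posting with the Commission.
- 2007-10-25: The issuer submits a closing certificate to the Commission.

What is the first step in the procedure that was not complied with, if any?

Step 1 — counting 57 days from 2007-04-16 (when the transaction closes) gives a deadline of 2007-06-12; 2007-04-19 is within that limit.
Step 2 — counting 21 days from 2007-05-01 (end of the 12-day review period, which began when Form R-1 is filed on 2007-04-19) gives a deadline of 2007-05-22; 2007-05-02 is within that limit.
Step 3 — counting 83 days from 2007-05-02 (when the investor circular is published) gives a deadline of 2007-07-24; done 2007-07-23 — timely.
Step 4 — counting 73 days from 2007-07-23 (when the supplementary schedule is filed) gives a deadline of 2007-10-04; done 2007-08-14 — timely.
Step 5 — 10 and 50 days from 2007-08-14 (when the auditor's consent is delivered) are 2007-08-24 and 2007-10-03 respectively; done 2007-09-30, which is between those dates.
Step 6 — counting 79 days from 2007-09-30 (when the website notice is posted) gives a deadline of 2007-12-18; 2007-10-14 is within that limit.
Step 7 — 10 and 35 days from 2007-10-14 (when the posting confirmation is filed) are 2007-10-24 and 2007-11-18 respectively; done 2007-10-25, which is between those dates.

None — every step was satisfied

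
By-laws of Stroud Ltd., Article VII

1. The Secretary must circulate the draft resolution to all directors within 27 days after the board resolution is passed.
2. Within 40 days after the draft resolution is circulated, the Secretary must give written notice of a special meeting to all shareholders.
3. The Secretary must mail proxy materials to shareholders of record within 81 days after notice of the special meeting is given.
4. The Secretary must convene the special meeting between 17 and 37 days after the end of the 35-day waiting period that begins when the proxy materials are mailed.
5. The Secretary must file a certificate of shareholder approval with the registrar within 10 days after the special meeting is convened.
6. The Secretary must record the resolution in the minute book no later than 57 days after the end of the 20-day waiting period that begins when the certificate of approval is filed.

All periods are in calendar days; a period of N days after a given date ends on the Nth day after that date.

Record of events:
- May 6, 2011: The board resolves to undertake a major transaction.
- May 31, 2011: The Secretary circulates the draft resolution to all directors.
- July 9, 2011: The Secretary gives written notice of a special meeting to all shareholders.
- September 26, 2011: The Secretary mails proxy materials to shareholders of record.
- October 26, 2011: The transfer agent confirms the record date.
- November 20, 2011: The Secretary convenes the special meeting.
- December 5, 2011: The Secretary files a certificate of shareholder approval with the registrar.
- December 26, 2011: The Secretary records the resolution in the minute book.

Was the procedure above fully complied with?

No

Step 1 — counting 27 days from May 6, 2011 (when the board resolution is passed) gives a deadline of June 2, 2011; May 31, 2011 is within that limit.
Step 2 — counting 40 days from May 31, 2011 (when the draft resolution is circulated) gives a deadline of July 10, 2011; completed July 9, 2011, before the deadline.
Step 3 — counting 81 days from July 9, 2011 (when notice of the special meeting is given) gives a deadline of September 28, 2011; September 26, 2011 is within that limit.
Step 4 — 17 and 37 days from October 31, 2011 (end of the 35-day waiting period, which began when the proxy materials are mailed on September 26, 2011) are November 17, 2011 and December 7, 2011 respectively; done November 20, 2011, which is between those dates.
Step 5 — counting 10 days from November 20, 2011 (when the special meeting is convened) gives a deadline of November 30, 2011; December 5, 2011 misses that deadline by 5 days.
The analysis stops there.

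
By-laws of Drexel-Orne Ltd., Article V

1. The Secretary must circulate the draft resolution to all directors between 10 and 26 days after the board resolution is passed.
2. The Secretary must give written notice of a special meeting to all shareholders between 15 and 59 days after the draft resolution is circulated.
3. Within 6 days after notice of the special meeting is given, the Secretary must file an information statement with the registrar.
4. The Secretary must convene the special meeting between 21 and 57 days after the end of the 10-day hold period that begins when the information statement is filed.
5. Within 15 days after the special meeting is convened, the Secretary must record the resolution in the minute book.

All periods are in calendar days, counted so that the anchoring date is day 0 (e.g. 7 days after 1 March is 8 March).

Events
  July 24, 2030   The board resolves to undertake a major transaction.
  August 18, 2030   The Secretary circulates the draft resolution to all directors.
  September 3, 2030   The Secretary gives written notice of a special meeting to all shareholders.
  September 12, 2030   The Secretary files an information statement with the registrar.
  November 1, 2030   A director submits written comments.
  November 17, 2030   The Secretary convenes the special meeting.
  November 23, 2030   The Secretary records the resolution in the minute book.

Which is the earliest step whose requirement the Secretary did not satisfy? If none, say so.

Step 1 — 10 and 26 days from July 24, 2030 (when the board resolution is passed) are August 3, 2030 and August 19, 2030 respectively; done August 18, 2030, which is between those dates.
Step 2 — 15 and 59 days from August 18, 2030 (when the draft resolution is circulated) are September 2, 2030 and October 16, 2030 respectively; done September 3, 2030 — within the window.
Step 3 — counting 6 days from September 3, 2030 (when notice of the special meeting is given) gives a deadline of September 9, 2030; September 12, 2030 misses that deadline by 3 days.

Step 3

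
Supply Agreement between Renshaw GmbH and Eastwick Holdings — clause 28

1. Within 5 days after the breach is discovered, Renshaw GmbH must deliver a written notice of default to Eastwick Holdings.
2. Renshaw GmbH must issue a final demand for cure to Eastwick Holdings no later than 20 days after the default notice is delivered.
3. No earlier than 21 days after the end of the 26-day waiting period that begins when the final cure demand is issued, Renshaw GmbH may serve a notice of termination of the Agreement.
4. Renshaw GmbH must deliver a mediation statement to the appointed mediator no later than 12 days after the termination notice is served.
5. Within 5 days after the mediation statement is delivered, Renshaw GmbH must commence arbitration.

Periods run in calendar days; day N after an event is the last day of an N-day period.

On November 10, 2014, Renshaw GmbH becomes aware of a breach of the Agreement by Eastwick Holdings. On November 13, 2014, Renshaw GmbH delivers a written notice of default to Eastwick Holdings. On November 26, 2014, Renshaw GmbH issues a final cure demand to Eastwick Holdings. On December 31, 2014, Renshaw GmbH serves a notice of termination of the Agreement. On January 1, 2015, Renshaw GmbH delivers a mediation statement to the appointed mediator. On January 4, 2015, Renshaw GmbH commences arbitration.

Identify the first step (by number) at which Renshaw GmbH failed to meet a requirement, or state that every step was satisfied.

Step 3

(1) due by November 10, 2014 + 5 days = November 15, 2014; completed November 13, 2014, before the deadline.
(2) due by November 13, 2014 + 20 days = December 3, 2014; November 26, 2014 is within that limit.
(3) permitted from December 22, 2014 + 21 days = January 12, 2015 onward; done December 31, 2014 — 12 days too early.
The analysis stops there.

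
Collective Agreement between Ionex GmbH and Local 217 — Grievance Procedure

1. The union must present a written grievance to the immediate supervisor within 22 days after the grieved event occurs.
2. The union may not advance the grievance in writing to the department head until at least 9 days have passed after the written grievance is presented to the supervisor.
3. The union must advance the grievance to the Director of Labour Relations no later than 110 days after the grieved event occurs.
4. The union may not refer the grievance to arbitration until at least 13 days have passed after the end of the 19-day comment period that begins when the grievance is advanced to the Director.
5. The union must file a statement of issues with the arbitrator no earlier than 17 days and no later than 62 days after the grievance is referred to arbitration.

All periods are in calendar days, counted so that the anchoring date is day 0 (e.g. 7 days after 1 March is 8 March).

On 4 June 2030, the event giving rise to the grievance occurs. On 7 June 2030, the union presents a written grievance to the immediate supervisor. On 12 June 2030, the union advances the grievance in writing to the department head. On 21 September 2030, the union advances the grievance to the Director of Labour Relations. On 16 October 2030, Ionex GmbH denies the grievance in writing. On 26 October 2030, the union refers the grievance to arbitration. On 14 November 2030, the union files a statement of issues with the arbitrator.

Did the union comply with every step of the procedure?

Step 1 — counting 22 days from 4 June 2030 (when the grieved event occurs) gives a deadline of 26 June 2030; 7 June 2030 is within that limit.
Step 2 — must wait 9 days from 7 June 2030 (when the written grievance is presented to the supervisor), so not before 16 June 2030; acted on 12 June 2030, 4 days prematurely.

No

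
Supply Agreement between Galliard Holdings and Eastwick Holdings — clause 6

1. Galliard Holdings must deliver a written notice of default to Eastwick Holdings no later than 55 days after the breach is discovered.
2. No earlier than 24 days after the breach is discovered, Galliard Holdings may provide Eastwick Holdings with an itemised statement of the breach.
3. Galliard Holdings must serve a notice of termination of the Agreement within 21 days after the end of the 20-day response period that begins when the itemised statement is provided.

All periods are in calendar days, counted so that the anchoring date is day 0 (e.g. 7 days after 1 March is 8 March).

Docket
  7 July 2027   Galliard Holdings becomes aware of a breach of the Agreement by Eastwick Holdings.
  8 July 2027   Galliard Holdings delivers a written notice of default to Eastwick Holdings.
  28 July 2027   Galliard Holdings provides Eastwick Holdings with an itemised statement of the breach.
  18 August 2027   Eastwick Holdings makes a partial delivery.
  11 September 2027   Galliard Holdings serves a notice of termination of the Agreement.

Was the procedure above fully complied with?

Step 1 — counting 55 days from 7 July 2027 (when the breach is discovered) gives a deadline of 31 August 2027; 8 July 2027 is within that limit.
Step 2 — must wait 24 days from 7 July 2027 (when the breach is discovered), so not before 31 July 2027; acted on 28 July 2027, 3 days prematurely.

No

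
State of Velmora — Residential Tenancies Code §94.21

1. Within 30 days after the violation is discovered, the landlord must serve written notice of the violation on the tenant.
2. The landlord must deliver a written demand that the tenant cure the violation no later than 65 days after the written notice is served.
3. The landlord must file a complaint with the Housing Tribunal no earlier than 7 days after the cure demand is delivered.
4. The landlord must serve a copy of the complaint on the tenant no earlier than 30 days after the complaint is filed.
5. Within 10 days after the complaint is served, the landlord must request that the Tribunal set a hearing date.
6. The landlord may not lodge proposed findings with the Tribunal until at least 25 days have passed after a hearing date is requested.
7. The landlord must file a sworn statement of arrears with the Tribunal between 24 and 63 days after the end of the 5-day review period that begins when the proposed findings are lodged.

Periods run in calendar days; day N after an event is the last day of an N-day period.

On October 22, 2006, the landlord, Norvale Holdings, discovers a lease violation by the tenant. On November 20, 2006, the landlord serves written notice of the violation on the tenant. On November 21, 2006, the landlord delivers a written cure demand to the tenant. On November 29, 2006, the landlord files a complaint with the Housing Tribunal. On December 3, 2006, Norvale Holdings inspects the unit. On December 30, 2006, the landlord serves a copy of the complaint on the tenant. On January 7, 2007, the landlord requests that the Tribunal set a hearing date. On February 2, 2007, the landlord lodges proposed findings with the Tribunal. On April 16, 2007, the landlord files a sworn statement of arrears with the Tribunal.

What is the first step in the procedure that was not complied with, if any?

Step 7

Step 1: 30 days after October 22, 2006 (when the violation is discovered) is November 21, 2006; November 20, 2006 is within that limit.
Step 2: 65 days after November 20, 2006 (when the written notice is served) is January 24, 2007; completed November 21, 2006, before the deadline.
Step 3: the earliest permitted date is 7 days after November 21, 2006 (when the cure demand is delivered), i.e. November 28, 2006; done November 29, 2006 — permitted.
Step 4: the earliest permitted date is 30 days after November 29, 2006 (when the complaint is filed), i.e. December 29, 2006; December 30, 2006 is on or after that date.
Step 5: 10 days after December 30, 2006 (when the complaint is served) is January 9, 2007; completed January 7, 2007, before the deadline.
Step 6: the earliest permitted date is 25 days after January 7, 2007 (when a hearing date is requested), i.e. February 1, 2007; done February 2, 2007, after the minimum wait.
Step 7: the window is 24–63 days after February 7, 2007 (end of the 5-day review period, which began when the proposed findings are lodged on February 2, 2007), so March 3, 2007 through April 11, 2007; done April 16, 2007 — 5 days after the window closed.
No need to go further; step 7 was not satisfied.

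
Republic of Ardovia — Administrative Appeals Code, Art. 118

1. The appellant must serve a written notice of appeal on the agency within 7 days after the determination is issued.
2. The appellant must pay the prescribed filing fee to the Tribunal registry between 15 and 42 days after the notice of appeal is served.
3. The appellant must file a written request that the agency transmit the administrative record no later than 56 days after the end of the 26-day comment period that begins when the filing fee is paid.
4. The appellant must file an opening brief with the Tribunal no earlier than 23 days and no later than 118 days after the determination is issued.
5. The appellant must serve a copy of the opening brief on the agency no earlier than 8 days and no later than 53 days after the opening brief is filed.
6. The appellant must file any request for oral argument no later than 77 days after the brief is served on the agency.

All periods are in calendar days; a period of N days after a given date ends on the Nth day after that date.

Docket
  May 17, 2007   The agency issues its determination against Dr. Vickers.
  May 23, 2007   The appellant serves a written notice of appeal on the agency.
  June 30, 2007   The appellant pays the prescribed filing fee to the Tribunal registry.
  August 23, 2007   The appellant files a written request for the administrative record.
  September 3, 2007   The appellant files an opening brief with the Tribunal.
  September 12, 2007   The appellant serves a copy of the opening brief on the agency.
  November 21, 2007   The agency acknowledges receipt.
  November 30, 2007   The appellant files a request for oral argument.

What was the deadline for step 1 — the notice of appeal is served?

May 24, 2007

Step 1 runs from May 17, 2007, when the determination is issued. 7 days after May 17, 2007 is May 24, 2007.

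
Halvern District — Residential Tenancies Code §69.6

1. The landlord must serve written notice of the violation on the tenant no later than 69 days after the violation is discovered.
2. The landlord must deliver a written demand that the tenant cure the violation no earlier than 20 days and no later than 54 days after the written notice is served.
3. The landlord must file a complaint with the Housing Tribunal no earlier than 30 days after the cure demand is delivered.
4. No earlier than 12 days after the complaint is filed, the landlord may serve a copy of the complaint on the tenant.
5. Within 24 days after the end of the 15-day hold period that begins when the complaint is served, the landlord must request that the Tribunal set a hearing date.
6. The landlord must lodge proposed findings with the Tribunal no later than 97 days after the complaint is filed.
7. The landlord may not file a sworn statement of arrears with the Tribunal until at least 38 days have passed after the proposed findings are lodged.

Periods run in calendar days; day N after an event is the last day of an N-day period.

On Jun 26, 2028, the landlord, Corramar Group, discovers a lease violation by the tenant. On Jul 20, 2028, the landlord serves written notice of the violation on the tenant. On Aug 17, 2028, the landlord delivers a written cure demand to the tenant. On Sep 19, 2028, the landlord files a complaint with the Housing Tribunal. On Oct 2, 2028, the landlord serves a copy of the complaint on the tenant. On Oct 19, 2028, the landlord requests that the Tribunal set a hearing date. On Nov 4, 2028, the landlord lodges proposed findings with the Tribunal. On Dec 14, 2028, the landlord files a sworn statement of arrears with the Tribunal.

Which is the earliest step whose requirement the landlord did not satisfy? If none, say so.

None — every step was satisfied

Step 1 — counting 69 days from Jun 26, 2028 (when the violation is discovered) gives a deadline of Sep 3, 2028; completed Jul 20, 2028, before the deadline.
Step 2 — 20 and 54 days from Jul 20, 2028 (when the written notice is served) are Aug 9, 2028 and Sep 12, 2028 respectively; Aug 17, 2028 falls inside that range.
Step 3 — must wait 30 days from Aug 17, 2028 (when the cure demand is delivered), so not before Sep 16, 2028; done Sep 19, 2028, after the minimum wait.
Step 4 — must wait 12 days from Sep 19, 2028 (when the complaint is filed), so not before Oct 1, 2028; done Oct 2, 2028, after the minimum wait.
Step 5 — counting 24 days from Oct 17, 2028 (end of the 15-day hold period, which began when the complaint is served on Oct 2, 2028) gives a deadline of Nov 10, 2028; Oct 19, 2028 is within that limit.
Step 6 — counting 97 days from Sep 19, 2028 (when the complaint is filed) gives a deadline of Dec 25, 2028; done Nov 4, 2028 — timely.
Step 7 — must wait 38 days from Nov 4, 2028 (when the proposed findings are lodged), so not before Dec 12, 2028; done Dec 14, 2028 — permitted.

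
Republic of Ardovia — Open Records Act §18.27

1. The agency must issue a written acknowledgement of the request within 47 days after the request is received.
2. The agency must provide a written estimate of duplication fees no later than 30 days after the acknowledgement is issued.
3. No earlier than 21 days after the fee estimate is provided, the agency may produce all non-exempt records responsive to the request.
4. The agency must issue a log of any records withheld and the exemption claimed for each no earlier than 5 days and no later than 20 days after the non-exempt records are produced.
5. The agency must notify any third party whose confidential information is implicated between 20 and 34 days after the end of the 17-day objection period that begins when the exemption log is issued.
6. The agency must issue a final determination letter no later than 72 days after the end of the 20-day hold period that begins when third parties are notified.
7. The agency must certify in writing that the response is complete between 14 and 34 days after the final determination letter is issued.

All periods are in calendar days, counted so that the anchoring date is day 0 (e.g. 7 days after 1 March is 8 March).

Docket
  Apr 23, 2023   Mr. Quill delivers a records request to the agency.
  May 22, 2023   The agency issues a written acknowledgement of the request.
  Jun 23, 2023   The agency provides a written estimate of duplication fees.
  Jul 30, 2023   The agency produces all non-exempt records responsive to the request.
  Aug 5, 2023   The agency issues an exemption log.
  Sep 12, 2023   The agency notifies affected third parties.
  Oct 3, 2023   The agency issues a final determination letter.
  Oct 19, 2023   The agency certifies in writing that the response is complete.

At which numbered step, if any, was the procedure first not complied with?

Step 1 — counting 47 days from Apr 23, 2023 (when the request is received) gives a deadline of Jun 9, 2023; done May 22, 2023 — timely.
Step 2 — counting 30 days from May 22, 2023 (when the acknowledgement is issued) gives a deadline of Jun 21, 2023; Jun 23, 2023 misses that deadline by 2 days.

Step 2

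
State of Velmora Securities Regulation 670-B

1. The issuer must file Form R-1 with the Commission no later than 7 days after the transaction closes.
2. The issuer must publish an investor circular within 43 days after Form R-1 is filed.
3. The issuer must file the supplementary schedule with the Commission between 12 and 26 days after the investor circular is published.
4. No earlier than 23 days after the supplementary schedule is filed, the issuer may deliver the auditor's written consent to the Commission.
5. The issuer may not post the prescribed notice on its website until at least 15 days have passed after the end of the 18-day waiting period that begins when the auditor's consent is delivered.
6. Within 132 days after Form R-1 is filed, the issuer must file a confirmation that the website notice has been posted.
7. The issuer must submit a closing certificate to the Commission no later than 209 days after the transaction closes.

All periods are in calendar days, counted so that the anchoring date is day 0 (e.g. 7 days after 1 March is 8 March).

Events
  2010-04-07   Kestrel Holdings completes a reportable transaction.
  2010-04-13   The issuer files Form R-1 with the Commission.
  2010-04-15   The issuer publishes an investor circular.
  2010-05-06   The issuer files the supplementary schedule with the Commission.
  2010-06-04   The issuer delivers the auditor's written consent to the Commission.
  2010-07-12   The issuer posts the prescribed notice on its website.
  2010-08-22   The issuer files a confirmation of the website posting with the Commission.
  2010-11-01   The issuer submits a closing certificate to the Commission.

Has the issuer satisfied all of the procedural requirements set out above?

Yes

Step 1 — counting 7 days from 2010-04-07 (when the transaction closes) gives a deadline of 2010-04-14; 2010-04-13 is within that limit.
Step 2 — counting 43 days from 2010-04-13 (when Form R-1 is filed) gives a deadline of 2010-05-26; completed 2010-04-15, before the deadline.
Step 3 — 12 and 26 days from 2010-04-15 (when the investor circular is published) are 2010-04-27 and 2010-05-11 respectively; done 2010-05-06 — within the window.
Step 4 — must wait 23 days from 2010-05-06 (when the supplementary schedule is filed), so not before 2010-05-29; 2010-06-04 is on or after that date.
Step 5 — must wait 15 days from 2010-06-22 (end of the 18-day waiting period, which began when the auditor's consent is delivered on 2010-06-04), so not before 2010-07-07; 2010-07-12 is on or after that date.
Step 6 — counting 132 days from 2010-04-13 (when Form R-1 is filed) gives a deadline of 2010-08-23; 2010-08-22 is within that limit.
Step 7 — counting 209 days from 2010-04-07 (when the transaction closes) gives a deadline of 2010-11-02; 2010-11-01 is within that limit.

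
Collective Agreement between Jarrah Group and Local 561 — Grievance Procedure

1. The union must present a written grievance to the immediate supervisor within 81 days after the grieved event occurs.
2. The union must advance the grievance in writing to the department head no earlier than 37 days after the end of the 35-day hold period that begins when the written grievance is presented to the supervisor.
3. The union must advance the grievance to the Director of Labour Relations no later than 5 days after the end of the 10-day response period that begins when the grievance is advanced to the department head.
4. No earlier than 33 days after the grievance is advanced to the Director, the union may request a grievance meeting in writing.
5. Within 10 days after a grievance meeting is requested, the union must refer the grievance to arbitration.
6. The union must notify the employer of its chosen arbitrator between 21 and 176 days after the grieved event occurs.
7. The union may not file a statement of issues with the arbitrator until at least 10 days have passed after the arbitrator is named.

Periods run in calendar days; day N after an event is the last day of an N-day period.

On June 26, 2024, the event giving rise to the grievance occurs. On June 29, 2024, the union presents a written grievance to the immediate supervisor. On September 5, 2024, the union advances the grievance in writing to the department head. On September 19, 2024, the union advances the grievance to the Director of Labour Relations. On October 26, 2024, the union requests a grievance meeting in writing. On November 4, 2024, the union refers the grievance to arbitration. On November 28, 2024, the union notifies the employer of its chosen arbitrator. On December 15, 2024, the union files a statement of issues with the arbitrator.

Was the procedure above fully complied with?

No

(1) due by June 26, 2024 + 81 days = September 15, 2024; June 29, 2024 is within that limit.
(2) permitted from August 3, 2024 + 37 days = September 9, 2024 onward; done September 5, 2024 — 4 days too early.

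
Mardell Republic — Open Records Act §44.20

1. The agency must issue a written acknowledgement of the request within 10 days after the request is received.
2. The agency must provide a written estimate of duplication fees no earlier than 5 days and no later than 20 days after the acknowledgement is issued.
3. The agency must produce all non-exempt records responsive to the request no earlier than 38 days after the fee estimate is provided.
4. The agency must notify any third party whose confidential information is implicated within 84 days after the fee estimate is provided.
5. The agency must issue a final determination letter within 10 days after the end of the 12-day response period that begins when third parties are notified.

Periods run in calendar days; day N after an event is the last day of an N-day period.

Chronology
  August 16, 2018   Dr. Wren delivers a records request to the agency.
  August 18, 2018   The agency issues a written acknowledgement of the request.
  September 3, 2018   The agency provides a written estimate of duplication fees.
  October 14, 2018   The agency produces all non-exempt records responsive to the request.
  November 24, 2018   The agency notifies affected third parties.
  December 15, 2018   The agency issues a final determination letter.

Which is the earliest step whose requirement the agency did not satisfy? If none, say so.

(1) due by August 16, 2018 + 10 days = August 26, 2018; August 18, 2018 is within that limit.
(2) the permitted window runs from August 18, 2018 + 5 = August 23, 2018 to August 18, 2018 + 20 = September 7, 2018; done September 3, 2018, which is between those dates.
(3) permitted from September 3, 2018 + 38 days = October 11, 2018 onward; done October 14, 2018 — permitted.
(4) due by September 3, 2018 + 84 days = November 26, 2018; November 24, 2018 is within that limit.
(5) due by December 6, 2018 + 10 days = December 16, 2018; completed December 15, 2018, before the deadline.

None — every step was satisfied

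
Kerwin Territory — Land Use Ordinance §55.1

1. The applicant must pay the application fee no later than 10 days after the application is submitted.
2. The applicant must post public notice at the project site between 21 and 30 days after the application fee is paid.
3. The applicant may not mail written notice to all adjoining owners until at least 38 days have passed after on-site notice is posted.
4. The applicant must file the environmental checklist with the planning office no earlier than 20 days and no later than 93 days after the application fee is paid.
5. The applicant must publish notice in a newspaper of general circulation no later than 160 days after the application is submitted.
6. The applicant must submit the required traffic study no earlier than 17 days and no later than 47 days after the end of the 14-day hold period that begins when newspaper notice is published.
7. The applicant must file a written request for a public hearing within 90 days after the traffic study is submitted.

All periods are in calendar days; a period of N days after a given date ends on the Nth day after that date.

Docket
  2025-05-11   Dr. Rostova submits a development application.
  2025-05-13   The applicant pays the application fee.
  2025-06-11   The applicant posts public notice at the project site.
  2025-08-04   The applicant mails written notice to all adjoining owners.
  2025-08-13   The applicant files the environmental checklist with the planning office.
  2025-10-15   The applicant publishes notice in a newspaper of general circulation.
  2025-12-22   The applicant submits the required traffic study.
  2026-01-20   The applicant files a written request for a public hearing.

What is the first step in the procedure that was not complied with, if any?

Step 1 — counting 10 days from 2025-05-11 (when the application is submitted) gives a deadline of 2025-05-21; done 2025-05-13 — timely.
Step 2 — 21 and 30 days from 2025-05-13 (when the application fee is paid) are 2025-06-03 and 2025-06-12 respectively; done 2025-06-11 — within the window.
Step 3 — must wait 38 days from 2025-06-11 (when on-site notice is posted), so not before 2025-07-19; done 2025-08-04, after the minimum wait.
Step 4 — 20 and 93 days from 2025-05-13 (when the application fee is paid) are 2025-06-02 and 2025-08-14 respectively; done 2025-08-13 — within the window.
Step 5 — counting 160 days from 2025-05-11 (when the application is submitted) gives a deadline of 2025-10-18; done 2025-10-15 — timely.
Step 6 — 17 and 47 days from 2025-10-29 (end of the 14-day hold period, which began when newspaper notice is published on 2025-10-15) are 2025-11-15 and 2025-12-15 respectively; 2025-12-22 is 7 days past the end of the window.
No need to go further; step 6 was not satisfied.

Step 6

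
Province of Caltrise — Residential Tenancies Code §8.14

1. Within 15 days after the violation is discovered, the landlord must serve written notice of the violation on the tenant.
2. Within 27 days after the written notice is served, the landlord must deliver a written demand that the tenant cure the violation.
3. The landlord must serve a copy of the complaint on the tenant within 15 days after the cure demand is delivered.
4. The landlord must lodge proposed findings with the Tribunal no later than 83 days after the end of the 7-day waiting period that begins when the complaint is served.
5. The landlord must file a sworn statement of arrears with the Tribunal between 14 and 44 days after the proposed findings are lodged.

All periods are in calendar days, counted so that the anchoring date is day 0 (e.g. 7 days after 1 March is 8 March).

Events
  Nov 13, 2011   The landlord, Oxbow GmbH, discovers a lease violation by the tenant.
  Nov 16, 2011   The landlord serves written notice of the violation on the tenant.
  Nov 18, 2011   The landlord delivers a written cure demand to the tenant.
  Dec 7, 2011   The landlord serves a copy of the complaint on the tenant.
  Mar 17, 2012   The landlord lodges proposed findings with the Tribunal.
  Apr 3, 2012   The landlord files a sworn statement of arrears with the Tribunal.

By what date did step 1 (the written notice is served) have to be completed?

Nov 28, 2011

Step 1 runs from Nov 13, 2011, when the violation is discovered. 15 days after Nov 13, 2011 is Nov 28, 2011.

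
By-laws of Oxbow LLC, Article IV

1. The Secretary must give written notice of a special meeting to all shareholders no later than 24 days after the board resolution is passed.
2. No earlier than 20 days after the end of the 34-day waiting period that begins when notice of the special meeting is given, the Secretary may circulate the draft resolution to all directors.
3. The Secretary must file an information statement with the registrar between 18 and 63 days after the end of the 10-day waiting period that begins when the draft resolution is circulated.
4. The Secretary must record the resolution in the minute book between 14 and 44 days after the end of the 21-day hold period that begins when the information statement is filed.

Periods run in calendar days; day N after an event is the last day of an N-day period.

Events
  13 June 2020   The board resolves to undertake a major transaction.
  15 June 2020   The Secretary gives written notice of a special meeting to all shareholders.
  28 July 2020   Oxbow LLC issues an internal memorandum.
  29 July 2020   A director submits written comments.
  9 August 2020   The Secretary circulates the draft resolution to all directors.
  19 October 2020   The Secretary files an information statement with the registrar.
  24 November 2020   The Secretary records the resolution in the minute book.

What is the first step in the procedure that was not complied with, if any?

Step 1: 24 days after 13 June 2020 (when the board resolution is passed) is 7 July 2020; completed 15 June 2020, before the deadline.
Step 2: the earliest permitted date is 20 days after 19 July 2020 (end of the 34-day waiting period, which began when notice of the special meeting is given on 15 June 2020), i.e. 8 August 2020; done 9 August 2020, after the minimum wait.
Step 3: the window is 18–63 days after 19 August 2020 (end of the 10-day waiting period, which began when the draft resolution is circulated on 9 August 2020), so 6 September 2020 through 21 October 2020; done 19 October 2020 — within the window.
Step 4: the window is 14–44 days after 9 November 2020 (end of the 21-day hold period, which began when the information statement is filed on 19 October 2020), so 23 November 2020 through 23 December 2020; done 24 November 2020, which is between those dates.

None — every step was satisfied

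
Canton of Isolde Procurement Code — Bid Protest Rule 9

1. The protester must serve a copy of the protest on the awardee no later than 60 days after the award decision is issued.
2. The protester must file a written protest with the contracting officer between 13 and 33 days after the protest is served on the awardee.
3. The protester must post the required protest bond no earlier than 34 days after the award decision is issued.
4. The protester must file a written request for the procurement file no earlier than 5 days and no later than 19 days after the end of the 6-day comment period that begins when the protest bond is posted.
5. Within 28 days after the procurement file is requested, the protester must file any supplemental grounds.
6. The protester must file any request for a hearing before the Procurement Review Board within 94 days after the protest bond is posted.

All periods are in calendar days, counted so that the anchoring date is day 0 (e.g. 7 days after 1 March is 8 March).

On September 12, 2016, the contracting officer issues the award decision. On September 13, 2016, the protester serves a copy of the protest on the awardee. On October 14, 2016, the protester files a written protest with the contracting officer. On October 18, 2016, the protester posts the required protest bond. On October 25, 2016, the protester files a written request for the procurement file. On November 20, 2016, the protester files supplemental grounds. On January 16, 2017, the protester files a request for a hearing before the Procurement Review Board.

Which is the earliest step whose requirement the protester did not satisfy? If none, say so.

Step 4

(1) due by September 12, 2016 + 60 days = November 11, 2016; September 13, 2016 is within that limit.
(2) the permitted window runs from September 13, 2016 + 13 = September 26, 2016 to September 13, 2016 + 33 = October 16, 2016; done October 14, 2016, which is between those dates.
(3) permitted from September 12, 2016 + 34 days = October 16, 2016 onward; done October 18, 2016 — permitted.
(4) the permitted window runs from October 24, 2016 + 5 = October 29, 2016 to October 24, 2016 + 19 = November 12, 2016; October 25, 2016 is 4 days too early.
No need to go further; step 4 was not satisfied.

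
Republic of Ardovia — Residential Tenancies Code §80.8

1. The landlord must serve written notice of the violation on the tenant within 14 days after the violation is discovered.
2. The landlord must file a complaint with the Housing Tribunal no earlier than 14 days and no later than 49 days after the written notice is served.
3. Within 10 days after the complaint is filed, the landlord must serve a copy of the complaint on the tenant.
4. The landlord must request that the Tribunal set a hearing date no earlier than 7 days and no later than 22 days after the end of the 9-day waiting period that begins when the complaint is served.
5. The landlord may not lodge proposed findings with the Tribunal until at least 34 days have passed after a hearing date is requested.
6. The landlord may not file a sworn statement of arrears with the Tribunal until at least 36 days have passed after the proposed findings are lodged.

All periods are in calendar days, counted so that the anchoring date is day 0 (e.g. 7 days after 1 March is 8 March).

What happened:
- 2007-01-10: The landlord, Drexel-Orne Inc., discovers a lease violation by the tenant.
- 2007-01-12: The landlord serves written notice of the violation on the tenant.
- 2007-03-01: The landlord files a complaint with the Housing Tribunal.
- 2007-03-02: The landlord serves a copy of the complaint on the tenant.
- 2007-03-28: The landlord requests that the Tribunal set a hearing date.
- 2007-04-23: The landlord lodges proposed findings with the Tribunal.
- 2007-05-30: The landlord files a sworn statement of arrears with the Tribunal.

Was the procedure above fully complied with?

No

Step 1: 14 days after 2007-01-10 (when the violation is discovered) is 2007-01-24; completed 2007-01-12, before the deadline.
Step 2: the window is 14–49 days after 2007-01-12 (when the written notice is served), so 2007-01-26 through 2007-03-02; done 2007-03-01 — within the window.
Step 3: 10 days after 2007-03-01 (when the complaint is filed) is 2007-03-11; 2007-03-02 is within that limit.
Step 4: the window is 7–22 days after 2007-03-11 (end of the 9-day waiting period, which began when the complaint is served on 2007-03-02), so 2007-03-18 through 2007-04-02; 2007-03-28 falls inside that range.
Step 5: the earliest permitted date is 34 days after 2007-03-28 (when a hearing date is requested), i.e. 2007-05-01; 2007-04-23 is 8 days before the earliest permitted date.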